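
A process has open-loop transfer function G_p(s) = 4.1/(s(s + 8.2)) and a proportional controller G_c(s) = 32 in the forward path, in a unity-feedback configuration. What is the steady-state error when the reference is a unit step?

The open loop G_c(s)G_p(s) has a pole at the origin (type 1), so the static position error constant is infinite and e_ss = 1/(1+∞) = 0.

0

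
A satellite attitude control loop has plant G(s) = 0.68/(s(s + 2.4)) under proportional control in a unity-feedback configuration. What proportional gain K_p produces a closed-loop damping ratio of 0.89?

K_p = 2.67

Closed-loop characteristic equation: s² + 2.4s + K_p·0.68 = 0.
So ω_n = √(0.68K_p) and 2ζω_n = 2.4, giving ζ = 2.4/(2√(0.68K_p)).
Setting ζ = 0.89: √(0.68K_p) = 2.4/(2·0.89) = 1.348, so K_p = 1.818/0.68 = 2.67.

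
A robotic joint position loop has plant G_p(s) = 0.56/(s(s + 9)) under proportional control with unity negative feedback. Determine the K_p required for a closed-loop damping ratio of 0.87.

Closed-loop characteristic equation: s² + 9s + K_p·0.56 = 0.
So ω_n = √(0.56K_p) and 2ζω_n = 9, giving ζ = 9/(2√(0.56K_p)).
Setting ζ = 0.87: √(0.56K_p) = 9/(2·0.87) = 5.172, so K_p = 26.75/0.56 = 47.8.

K_p = 47.8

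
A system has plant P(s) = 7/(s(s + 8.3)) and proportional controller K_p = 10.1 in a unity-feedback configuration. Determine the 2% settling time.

T_s ≈ 0.964 s

Closed-loop characteristic equation: s² + 8.3s + 70.7 = 0, so ω_n = 8.408 rad/s and ζ = 8.3/(2·8.408) = 0.4936.
2% settling time T_s ≈ 4/(ζω_n) = 4/4.15 = 0.964 s.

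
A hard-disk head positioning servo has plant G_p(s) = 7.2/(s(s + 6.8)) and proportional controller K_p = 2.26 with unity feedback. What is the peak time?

T_p = 1.45 s

Closed-loop characteristic equation: s² + 6.8s + 16.27 = 0, so ω_n = 4.034 rad/s and ζ = 6.8/(2·4.034) = 0.8429.
Damped frequency ω_d = ω_n√(1−ζ²) = 2.171 rad/s, so peak time T_p = π/ω_d = 1.45 s.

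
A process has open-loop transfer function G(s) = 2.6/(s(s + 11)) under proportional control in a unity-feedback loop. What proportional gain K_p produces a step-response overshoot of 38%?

From %OS = 100·exp(−πζ/√(1−ζ²)) = 38%, ζ = −ln(0.38)/√(π²+ln²(0.38)) = 0.2943.
Characteristic equation s² + 11s + 2.6K_p = 0 gives ζ = 11/(2√(2.6K_p)).
Setting ζ = 0.2943: √(2.6K_p) = 11/(2·0.2943) = 18.69, so K_p = 349.1/2.6 = 134.

K_p = 134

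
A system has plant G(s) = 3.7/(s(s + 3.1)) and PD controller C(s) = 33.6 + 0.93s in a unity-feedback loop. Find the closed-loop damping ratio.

ζ = 0.293

Forward path: (33.6 + 0.93s)·3.7/(s(s+3.1)). The closed-loop characteristic equation is s² + (3.1 + 3.7·0.93)s + 3.7·33.6 = 0.
That is s² + 6.541s + 124.3 = 0, so ω_n = 11.15 rad/s and ζ = 6.541/(2·11.15) = 0.2933.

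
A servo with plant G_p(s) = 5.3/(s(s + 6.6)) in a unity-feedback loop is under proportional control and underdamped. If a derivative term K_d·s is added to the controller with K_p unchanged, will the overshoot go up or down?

With PD the characteristic equation becomes s² + (a + K·K_d)s + K·K_p = 0; the damping term grows, ζ rises, overshoot falls.

decrease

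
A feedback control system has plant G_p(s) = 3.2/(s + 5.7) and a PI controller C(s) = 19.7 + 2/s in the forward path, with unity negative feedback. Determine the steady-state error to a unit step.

0

The open loop C(s)G_p(s) has a pole at the origin (type 1), so the static position error constant is infinite and e_ss = 1/(1+∞) = 0.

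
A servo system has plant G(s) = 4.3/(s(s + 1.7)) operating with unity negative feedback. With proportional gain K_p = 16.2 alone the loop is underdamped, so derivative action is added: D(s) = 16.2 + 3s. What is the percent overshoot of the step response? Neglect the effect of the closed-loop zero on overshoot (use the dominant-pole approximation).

0.345%

Forward path: (16.2 + 3s)·4.3/(s(s+1.7)). The closed-loop characteristic equation is s² + (1.7 + 4.3·3)s + 4.3·16.2 = 0.
That is s² + 14.6s + 69.66 = 0, so ω_n = 8.346 rad/s and ζ = 14.6/(2·8.346) = 0.8746.
%OS = 100·exp(−πζ/√(1−ζ²)) = 0.345%.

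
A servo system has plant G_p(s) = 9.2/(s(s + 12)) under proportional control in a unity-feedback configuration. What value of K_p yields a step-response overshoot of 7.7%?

K_p = 9.79

From %OS = 100·exp(−πζ/√(1−ζ²)) = 7.7%, ζ = −ln(0.077)/√(π²+ln²(0.077)) = 0.6323.
Characteristic equation s² + 12s + 9.2K_p = 0 gives ζ = 12/(2√(9.2K_p)).
Setting ζ = 0.6323: √(9.2K_p) = 12/(2·0.6323) = 9.489, so K_p = 90.05/9.2 = 9.79.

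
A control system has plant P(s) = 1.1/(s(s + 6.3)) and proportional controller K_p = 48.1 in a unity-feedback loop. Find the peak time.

T_p = 0.479 s

From 1 + K_pP(s) = 0: s² + 6.3s + 52.91 = 0 ⇒ ω_n = 7.274, ζ = 0.4331.
Damped frequency ω_d = ω_n√(1−ζ²) = 6.556 rad/s, so peak time T_p = π/ω_d = 0.479 s.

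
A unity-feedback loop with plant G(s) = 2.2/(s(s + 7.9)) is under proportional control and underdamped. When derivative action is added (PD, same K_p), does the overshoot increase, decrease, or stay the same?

The derivative term adds K·K_d to the s-coefficient of the characteristic equation, raising 2ζω_n while ω_n is unchanged; ζ increases, so overshoot decreases.

decrease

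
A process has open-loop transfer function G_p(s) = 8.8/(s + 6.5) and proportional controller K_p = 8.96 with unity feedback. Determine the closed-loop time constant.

Closed-loop transfer function: T(s) = K_p·G_p(s)/(1 + K_p·G_p(s)) = 78.85/(s + 6.5 + 78.85) = 78.85/(s + 85.35).
Time constant τ = 1/85.35 = 0.0117 s.

τ = 0.0117 s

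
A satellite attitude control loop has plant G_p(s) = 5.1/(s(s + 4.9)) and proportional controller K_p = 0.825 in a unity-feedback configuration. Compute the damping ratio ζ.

ζ = 1.19

With unity feedback the closed-loop characteristic equation is s² + 4.9s + 0.825·5.1 = s² + 4.9s + 4.207 = 0.
So ω_n² = 4.207 ⇒ ω_n = 2.051 rad/s, and ζ = 4.9/(2ω_n) = 1.19.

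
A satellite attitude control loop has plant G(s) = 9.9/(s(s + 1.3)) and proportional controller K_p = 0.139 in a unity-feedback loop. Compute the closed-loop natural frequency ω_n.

ω_n = 1.17 rad/s

1 + K_p·G(s) = 0 gives s² + 1.3s + 1.376 = 0.
So ω_n² = 1.376 ⇒ ω_n = 1.173 rad/s, and ζ = 1.3/(2ω_n) = 0.554.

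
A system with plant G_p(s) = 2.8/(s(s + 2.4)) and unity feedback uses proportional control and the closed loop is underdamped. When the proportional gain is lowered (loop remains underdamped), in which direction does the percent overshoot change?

decrease

ζ = 2.4/(2√(2.8K_p)) rises as K_p falls; higher damping means less overshoot.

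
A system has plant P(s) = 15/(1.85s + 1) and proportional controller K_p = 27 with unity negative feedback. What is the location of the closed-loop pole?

s = -219.5

Closed loop: T(s) = K_p·P/(1+K_p·P) = 405/(1.85s + 1 + 405), with pole at s = −(1 + 405)/1.85 = −219.5.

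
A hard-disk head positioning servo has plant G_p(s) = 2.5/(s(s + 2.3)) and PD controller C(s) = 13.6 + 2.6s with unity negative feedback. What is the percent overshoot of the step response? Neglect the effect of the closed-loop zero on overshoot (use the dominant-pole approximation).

Forward path: (13.6 + 2.6s)·2.5/(s(s+2.3)). The closed-loop characteristic equation is s² + (2.3 + 2.5·2.6)s + 2.5·13.6 = 0.
That is s² + 8.8s + 34 = 0, so ω_n = 5.831 rad/s and ζ = 8.8/(2·5.831) = 0.7546.
%OS = 100·exp(−πζ/√(1−ζ²)) = 2.7%.

2.7%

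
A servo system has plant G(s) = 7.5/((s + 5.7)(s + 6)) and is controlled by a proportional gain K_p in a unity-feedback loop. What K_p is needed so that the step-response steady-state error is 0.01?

The loop is type 0, so e_ss(step) = 1/(1 + K_pos) with K_pos = K_p·G(0).
G(0) = 0.2193. Require 1/(1 + K_p·0.2193) = 0.01, so 1 + 0.2193·K_p = 100.
K_p = (100 − 1)/0.2193 = 451.

K_p = 451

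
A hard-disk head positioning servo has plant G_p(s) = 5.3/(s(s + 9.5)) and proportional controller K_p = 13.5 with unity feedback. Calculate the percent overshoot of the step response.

From 1 + K_pG_p(s) = 0: s² + 9.5s + 71.55 = 0 ⇒ ω_n = 8.459, ζ = 0.5616.
%OS = 100·exp(−πζ/√(1−ζ²)) = 100·exp(−π·0.5616/√0.6847) = 11.9%.

11.9%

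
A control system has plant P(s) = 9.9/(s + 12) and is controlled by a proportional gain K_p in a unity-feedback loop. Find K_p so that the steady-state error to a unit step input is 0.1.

K_p = 10.9

Steady-state error for a unit step on this type-0 loop is 1/(1 + K_p·P(0)).
P(0) = 0.825. Require 1/(1 + K_p·0.825) = 0.1, so 1 + 0.825·K_p = 10.
K_p = (10 − 1)/0.825 = 10.9.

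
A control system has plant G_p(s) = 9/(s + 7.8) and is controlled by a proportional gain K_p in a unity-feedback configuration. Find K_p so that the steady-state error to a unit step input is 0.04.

Steady-state error for a unit step on this type-0 loop is 1/(1 + K_p·G_p(0)).
G_p(0) = 1.154. Require 1/(1 + K_p·1.154) = 0.04, so 1 + 1.154·K_p = 25.
K_p = (25 − 1)/1.154 = 20.8.

K_p = 20.8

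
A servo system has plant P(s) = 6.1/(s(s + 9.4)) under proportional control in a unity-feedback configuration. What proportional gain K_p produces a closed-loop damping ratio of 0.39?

Closed-loop characteristic equation: s² + 9.4s + K_p·6.1 = 0.
So ω_n = √(6.1K_p) and 2ζω_n = 9.4, giving ζ = 9.4/(2√(6.1K_p)).
Setting ζ = 0.39: √(6.1K_p) = 9.4/(2·0.39) = 12.05, so K_p = 145.2/6.1 = 23.8.

K_p = 23.8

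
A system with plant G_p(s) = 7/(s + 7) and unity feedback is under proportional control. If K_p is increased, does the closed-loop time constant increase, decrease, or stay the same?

The closed-loop bandwidth 7+K_p·7 grows with K_p, so τ shrinks.

decrease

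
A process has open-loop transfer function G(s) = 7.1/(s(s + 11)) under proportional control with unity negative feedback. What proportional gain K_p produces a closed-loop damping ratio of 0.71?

K_p = 8.45

Closed-loop characteristic equation: s² + 11s + K_p·7.1 = 0.
So ω_n = √(7.1K_p) and 2ζω_n = 11, giving ζ = 11/(2√(7.1K_p)).
Setting ζ = 0.71: √(7.1K_p) = 11/(2·0.71) = 7.746, so K_p = 60.01/7.1 = 8.45.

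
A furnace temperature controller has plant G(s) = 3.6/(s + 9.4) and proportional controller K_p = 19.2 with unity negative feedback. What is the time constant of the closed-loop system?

τ = 0.0127 s

Closed-loop transfer function: T(s) = K_p·G(s)/(1 + K_p·G(s)) = 69.12/(s + 9.4 + 69.12) = 69.12/(s + 78.52).
Time constant τ = 1/78.52 = 0.0127 s.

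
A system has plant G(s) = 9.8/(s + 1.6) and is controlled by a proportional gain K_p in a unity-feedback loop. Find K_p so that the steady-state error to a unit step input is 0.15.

K_p = 0.925

The loop is type 0, so e_ss(step) = 1/(1 + K_pos) with K_pos = K_p·G(0).
G(0) = 6.125. Require 1/(1 + K_p·6.125) = 0.15, so 1 + 6.125·K_p = 6.667.
K_p = (6.667 − 1)/6.125 = 0.925.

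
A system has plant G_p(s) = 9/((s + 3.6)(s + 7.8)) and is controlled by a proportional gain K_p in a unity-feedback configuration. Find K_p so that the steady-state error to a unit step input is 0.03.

The loop is type 0, so e_ss(step) = 1/(1 + K_pos) with K_pos = K_p·G_p(0).
G_p(0) = 0.3205. Require 1/(1 + K_p·0.3205) = 0.03, so 1 + 0.3205·K_p = 33.33.
K_p = (33.33 − 1)/0.3205 = 101.

K_p = 101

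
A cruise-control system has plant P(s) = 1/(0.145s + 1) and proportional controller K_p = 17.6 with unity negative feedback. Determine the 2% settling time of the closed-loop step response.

Closed loop: T(s) = K_p·P/(1+K_p·P) = 17.6/(0.145s + 1 + 17.6), with pole at s = −(1 + 17.6)/0.145 = −128.3.
τ = 1/128.3 = 0.007796 s, so 2% settling time ≈ 4τ = 0.0312 s.

T_s ≈ 0.0312 s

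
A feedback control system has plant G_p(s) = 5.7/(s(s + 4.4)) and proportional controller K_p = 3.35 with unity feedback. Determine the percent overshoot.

Closed-loop characteristic equation: s² + 4.4s + 19.1 = 0, so ω_n = 4.37 rad/s and ζ = 4.4/(2·4.37) = 0.5035.
%OS = 100·exp(−πζ/√(1−ζ²)) = 100·exp(−π·0.5035/√0.7465) = 16%.

16%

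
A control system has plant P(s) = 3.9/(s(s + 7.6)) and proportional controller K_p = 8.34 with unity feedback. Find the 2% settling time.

T_s ≈ 1.05 s

From 1 + K_pP(s) = 0: s² + 7.6s + 32.53 = 0 ⇒ ω_n = 5.703, ζ = 0.6663.
2% settling time T_s ≈ 4/(ζω_n) = 4/3.8 = 1.05 s.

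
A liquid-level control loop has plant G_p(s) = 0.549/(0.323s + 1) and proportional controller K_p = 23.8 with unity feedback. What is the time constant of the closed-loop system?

τ = 0.023 s

Closed loop: T(s) = K_p·G_p/(1+K_p·G_p) = 13.07/(0.323s + 1 + 13.07), with pole at s = −(1 + 13.07)/0.323 = −43.55.
Closed-loop time constant τ = 1/43.55 = 0.023 s.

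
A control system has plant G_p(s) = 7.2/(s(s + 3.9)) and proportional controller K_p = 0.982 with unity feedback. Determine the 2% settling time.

T_s ≈ 2.05 s

From 1 + K_pG_p(s) = 0: s² + 3.9s + 7.07 = 0 ⇒ ω_n = 2.659, ζ = 0.7334.
2% settling time T_s ≈ 4/(ζω_n) = 4/1.95 = 2.05 s.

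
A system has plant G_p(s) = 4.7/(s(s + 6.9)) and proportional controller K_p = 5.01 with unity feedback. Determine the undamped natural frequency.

ω_n = 4.85 rad/s

The closed-loop denominator is s(s+6.9) + 5.01·4.7 = s² + 6.9s + 23.55.
Matching s² + 2ζω_n s + ω_n²: ω_n = √23.55 = 4.853 rad/s and 2ζω_n = 6.9, so ζ = 6.9/(2·4.853) = 0.711.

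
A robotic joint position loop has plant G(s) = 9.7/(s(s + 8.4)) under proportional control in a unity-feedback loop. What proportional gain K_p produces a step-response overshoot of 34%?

K_p = 17.2

From %OS = 100·exp(−πζ/√(1−ζ²)) = 34%, ζ = −ln(0.34)/√(π²+ln²(0.34)) = 0.3248.
Characteristic equation s² + 8.4s + 9.7K_p = 0 gives ζ = 8.4/(2√(9.7K_p)).
Setting ζ = 0.3248: √(9.7K_p) = 8.4/(2·0.3248) = 12.93, so K_p = 167.2/9.7 = 17.2.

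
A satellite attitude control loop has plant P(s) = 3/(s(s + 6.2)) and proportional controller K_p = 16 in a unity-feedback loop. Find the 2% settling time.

T_s ≈ 1.29 s

From 1 + K_pP(s) = 0: s² + 6.2s + 48 = 0 ⇒ ω_n = 6.928, ζ = 0.4474.
2% settling time T_s ≈ 4/(ζω_n) = 4/3.1 = 1.29 s.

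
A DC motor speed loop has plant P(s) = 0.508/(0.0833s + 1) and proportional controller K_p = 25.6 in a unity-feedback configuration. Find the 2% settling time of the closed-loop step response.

Closed loop: T(s) = K_p·P/(1+K_p·P) = 13/(0.0833s + 1 + 13), with pole at s = −(1 + 13)/0.0833 = −168.1.
τ = 1/168.1 = 0.005948 s, so 2% settling time ≈ 4τ = 0.0238 s.

T_s ≈ 0.0238 s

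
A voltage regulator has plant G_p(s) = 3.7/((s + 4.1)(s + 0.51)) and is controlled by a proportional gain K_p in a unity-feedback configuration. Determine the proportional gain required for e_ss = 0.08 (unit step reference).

K_p = 6.5

The loop is type 0, so e_ss(step) = 1/(1 + K_pos) with K_pos = K_p·G_p(0).
G_p(0) = 1.769. Require 1/(1 + K_p·1.769) = 0.08, so 1 + 1.769·K_p = 12.5.
K_p = (12.5 − 1)/1.769 = 6.5.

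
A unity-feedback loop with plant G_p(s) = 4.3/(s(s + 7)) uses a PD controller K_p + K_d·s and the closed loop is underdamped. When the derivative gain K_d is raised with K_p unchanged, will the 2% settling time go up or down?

decrease

Characteristic equation s² + (7 + 4.3K_d)s + 4.3K_p = 0: raising K_d increases ζω_n = (7+4.3K_d)/2 while the loop stays underdamped, so T_s ≈ 4/(ζω_n) decreases.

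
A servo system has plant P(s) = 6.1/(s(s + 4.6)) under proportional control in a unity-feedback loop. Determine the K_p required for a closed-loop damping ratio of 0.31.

Closed-loop characteristic equation: s² + 4.6s + K_p·6.1 = 0.
So ω_n = √(6.1K_p) and 2ζω_n = 4.6, giving ζ = 4.6/(2√(6.1K_p)).
Setting ζ = 0.31: √(6.1K_p) = 4.6/(2·0.31) = 7.419, so K_p = 55.05/6.1 = 9.02.

K_p = 9.02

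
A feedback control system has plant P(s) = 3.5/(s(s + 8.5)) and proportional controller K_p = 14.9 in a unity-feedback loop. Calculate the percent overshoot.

10.2%

The closed-loop denominator s² + 8.5s + 52.15 gives ω_n = √52.15 = 7.221 and ζ = 8.5/(2ω_n) = 0.5885.
%OS = 100·exp(−πζ/√(1−ζ²)) = 100·exp(−π·0.5885/√0.6536) = 10.2%.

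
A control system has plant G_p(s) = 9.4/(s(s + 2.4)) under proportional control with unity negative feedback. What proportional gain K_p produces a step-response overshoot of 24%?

K_p = 0.896

From %OS = 100·exp(−πζ/√(1−ζ²)) = 24%, ζ = −ln(0.24)/√(π²+ln²(0.24)) = 0.4136.
Characteristic equation s² + 2.4s + 9.4K_p = 0 gives ζ = 2.4/(2√(9.4K_p)).
Setting ζ = 0.4136: √(9.4K_p) = 2.4/(2·0.4136) = 2.901, so K_p = 8.418/9.4 = 0.896.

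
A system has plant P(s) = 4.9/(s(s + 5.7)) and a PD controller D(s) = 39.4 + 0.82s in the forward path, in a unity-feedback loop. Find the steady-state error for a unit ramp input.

The loop has one pole at the origin (type 1). Velocity error constant K_v = lim_{s→0} s·D(s)P(s) = 39.4·4.9/5.7 = 33.87.
Steady-state error to a unit ramp: e_ss = 1/K_v = 0.0295.

0.0295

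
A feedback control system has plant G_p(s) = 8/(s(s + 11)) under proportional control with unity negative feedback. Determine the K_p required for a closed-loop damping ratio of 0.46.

K_p = 17.9

Closed-loop characteristic equation: s² + 11s + K_p·8 = 0.
So ω_n = √(8K_p) and 2ζω_n = 11, giving ζ = 11/(2√(8K_p)).
Setting ζ = 0.46: √(8K_p) = 11/(2·0.46) = 11.96, so K_p = 143/8 = 17.9.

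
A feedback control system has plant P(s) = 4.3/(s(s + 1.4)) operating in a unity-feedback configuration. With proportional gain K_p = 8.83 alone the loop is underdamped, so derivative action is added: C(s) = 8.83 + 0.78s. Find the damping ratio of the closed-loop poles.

ζ = 0.386

Forward path: (8.83 + 0.78s)·4.3/(s(s+1.4)). The closed-loop characteristic equation is s² + (1.4 + 4.3·0.78)s + 4.3·8.83 = 0.
That is s² + 4.754s + 37.97 = 0, so ω_n = 6.162 rad/s and ζ = 4.754/(2·6.162) = 0.3858.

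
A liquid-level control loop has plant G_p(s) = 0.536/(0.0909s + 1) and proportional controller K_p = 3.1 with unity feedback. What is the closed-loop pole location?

Closed loop: T(s) = K_p·G_p/(1+K_p·G_p) = 1.662/(0.0909s + 1 + 1.662), with pole at s = −(1 + 1.662)/0.0909 = −29.28.

s = -29.28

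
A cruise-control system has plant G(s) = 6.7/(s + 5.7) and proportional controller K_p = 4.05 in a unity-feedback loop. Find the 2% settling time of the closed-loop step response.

Closed-loop transfer function: T(s) = K_p·G(s)/(1 + K_p·G(s)) = 27.13/(s + 5.7 + 27.13) = 27.13/(s + 32.84).
Time constant τ = 1/32.84 = 0.03046 s, so the 2% settling time is about 4τ = 0.122 s.

T_s ≈ 0.122 s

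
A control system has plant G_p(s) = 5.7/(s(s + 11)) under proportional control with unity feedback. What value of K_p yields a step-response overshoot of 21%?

K_p = 26.8

From %OS = 100·exp(−πζ/√(1−ζ²)) = 21%, ζ = −ln(0.21)/√(π²+ln²(0.21)) = 0.4449.
Characteristic equation s² + 11s + 5.7K_p = 0 gives ζ = 11/(2√(5.7K_p)).
Setting ζ = 0.4449: √(5.7K_p) = 11/(2·0.4449) = 12.36, so K_p = 152.8/5.7 = 26.8.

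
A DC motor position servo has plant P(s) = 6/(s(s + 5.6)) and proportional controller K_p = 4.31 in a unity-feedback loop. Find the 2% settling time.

Closed-loop characteristic equation: s² + 5.6s + 25.86 = 0, so ω_n = 5.085 rad/s and ζ = 5.6/(2·5.085) = 0.5506.
2% settling time T_s ≈ 4/(ζω_n) = 4/2.8 = 1.43 s.

T_s ≈ 1.43 s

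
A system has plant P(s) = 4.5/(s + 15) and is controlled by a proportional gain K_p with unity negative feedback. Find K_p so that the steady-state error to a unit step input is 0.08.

K_p = 38.3

For a type-0 loop with proportional control, e_ss = 1/(1 + K_p·P(0)).
P(0) = 0.3. Require 1/(1 + K_p·0.3) = 0.08, so 1 + 0.3·K_p = 12.5.
K_p = (12.5 − 1)/0.3 = 38.3.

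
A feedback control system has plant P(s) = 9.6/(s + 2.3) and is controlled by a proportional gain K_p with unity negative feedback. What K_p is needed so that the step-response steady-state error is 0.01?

Steady-state error for a unit step on this type-0 loop is 1/(1 + K_p·P(0)).
P(0) = 4.174. Require 1/(1 + K_p·4.174) = 0.01, so 1 + 4.174·K_p = 100.
K_p = (100 − 1)/4.174 = 23.7.

K_p = 23.7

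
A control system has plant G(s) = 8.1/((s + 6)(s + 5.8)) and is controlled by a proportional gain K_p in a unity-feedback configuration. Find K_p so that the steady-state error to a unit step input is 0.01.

Steady-state error for a unit step on this type-0 loop is 1/(1 + K_p·G(0)).
G(0) = 0.2328. Require 1/(1 + K_p·0.2328) = 0.01, so 1 + 0.2328·K_p = 100.
K_p = (100 − 1)/0.2328 = 425.

K_p = 425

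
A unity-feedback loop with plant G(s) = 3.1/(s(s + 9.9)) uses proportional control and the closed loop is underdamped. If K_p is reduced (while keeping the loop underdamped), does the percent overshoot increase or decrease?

decrease

ζ = 9.9/(2√(3.1K_p)) rises as K_p falls; higher damping means less overshoot.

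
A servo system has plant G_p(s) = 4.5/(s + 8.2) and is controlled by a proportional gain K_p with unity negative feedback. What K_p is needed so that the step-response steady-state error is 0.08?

K_p = 21

The loop is type 0, so e_ss(step) = 1/(1 + K_pos) with K_pos = K_p·G_p(0).
G_p(0) = 0.5488. Require 1/(1 + K_p·0.5488) = 0.08, so 1 + 0.5488·K_p = 12.5.
K_p = (12.5 − 1)/0.5488 = 21.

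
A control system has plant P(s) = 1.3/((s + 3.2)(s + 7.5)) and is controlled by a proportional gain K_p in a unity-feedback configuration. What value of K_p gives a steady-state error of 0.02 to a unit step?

Steady-state error for a unit step on this type-0 loop is 1/(1 + K_p·P(0)).
P(0) = 0.05417. Require 1/(1 + K_p·0.05417) = 0.02, so 1 + 0.05417·K_p = 50.
K_p = (50 − 1)/0.05417 = 905.

K_p = 905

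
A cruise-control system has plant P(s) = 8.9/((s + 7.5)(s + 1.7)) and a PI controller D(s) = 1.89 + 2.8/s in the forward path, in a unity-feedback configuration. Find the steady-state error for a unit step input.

The open loop D(s)P(s) has a pole at the origin (type 1), so the static position error constant is infinite and e_ss = 1/(1+∞) = 0.

0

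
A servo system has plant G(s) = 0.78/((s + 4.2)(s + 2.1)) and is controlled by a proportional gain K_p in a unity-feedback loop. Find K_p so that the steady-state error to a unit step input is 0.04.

K_p = 271

The loop is type 0, so e_ss(step) = 1/(1 + K_pos) with K_pos = K_p·G(0).
G(0) = 0.08844. Require 1/(1 + K_p·0.08844) = 0.04, so 1 + 0.08844·K_p = 25.
K_p = (25 − 1)/0.08844 = 271.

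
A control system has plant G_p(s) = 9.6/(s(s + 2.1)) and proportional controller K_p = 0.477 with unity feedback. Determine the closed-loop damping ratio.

1 + K_p·G_p(s) = 0 gives s² + 2.1s + 4.579 = 0.
So ω_n² = 4.579 ⇒ ω_n = 2.14 rad/s, and ζ = 2.1/(2ω_n) = 0.491.

ζ = 0.491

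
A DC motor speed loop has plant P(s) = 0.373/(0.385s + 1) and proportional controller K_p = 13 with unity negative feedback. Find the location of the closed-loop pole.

s = -15.19

Closed loop: T(s) = K_p·P/(1+K_p·P) = 4.849/(0.385s + 1 + 4.849), with pole at s = −(1 + 4.849)/0.385 = −15.19.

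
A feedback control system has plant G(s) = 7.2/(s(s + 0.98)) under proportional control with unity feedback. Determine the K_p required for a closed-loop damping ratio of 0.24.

Closed-loop characteristic equation: s² + 0.98s + K_p·7.2 = 0.
So ω_n = √(7.2K_p) and 2ζω_n = 0.98, giving ζ = 0.98/(2√(7.2K_p)).
Setting ζ = 0.24: √(7.2K_p) = 0.98/(2·0.24) = 2.042, so K_p = 4.168/7.2 = 0.579.

K_p = 0.579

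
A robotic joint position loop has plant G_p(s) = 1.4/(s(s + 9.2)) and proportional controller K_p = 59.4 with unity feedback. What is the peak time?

From 1 + K_pG_p(s) = 0: s² + 9.2s + 83.16 = 0 ⇒ ω_n = 9.119, ζ = 0.5044.
Damped frequency ω_d = ω_n√(1−ζ²) = 7.874 rad/s, so peak time T_p = π/ω_d = 0.399 s.

T_p = 0.399 s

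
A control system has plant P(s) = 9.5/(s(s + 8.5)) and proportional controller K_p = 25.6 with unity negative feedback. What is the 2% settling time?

T_s ≈ 0.941 s

From 1 + K_pP(s) = 0: s² + 8.5s + 243.2 = 0 ⇒ ω_n = 15.59, ζ = 0.2725.
2% settling time T_s ≈ 4/(ζω_n) = 4/4.25 = 0.941 s.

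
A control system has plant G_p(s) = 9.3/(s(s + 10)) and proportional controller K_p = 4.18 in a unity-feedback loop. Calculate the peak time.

T_p = 0.843 s

The closed-loop denominator s² + 10s + 38.87 gives ω_n = √38.87 = 6.235 and ζ = 10/(2ω_n) = 0.8019.
Damped frequency ω_d = ω_n√(1−ζ²) = 3.725 rad/s, so peak time T_p = π/ω_d = 0.843 s.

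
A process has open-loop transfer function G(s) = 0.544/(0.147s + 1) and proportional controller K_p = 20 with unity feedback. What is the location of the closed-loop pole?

s = -80.82

Closed loop: T(s) = K_p·G/(1+K_p·G) = 10.88/(0.147s + 1 + 10.88), with pole at s = −(1 + 10.88)/0.147 = −80.82.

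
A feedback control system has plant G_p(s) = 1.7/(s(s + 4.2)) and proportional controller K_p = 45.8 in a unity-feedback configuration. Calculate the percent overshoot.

From 1 + K_pG_p(s) = 0: s² + 4.2s + 77.86 = 0 ⇒ ω_n = 8.824, ζ = 0.238.
%OS = 100·exp(−πζ/√(1−ζ²)) = 100·exp(−π·0.238/√0.9434) = 46.3%.

46.3%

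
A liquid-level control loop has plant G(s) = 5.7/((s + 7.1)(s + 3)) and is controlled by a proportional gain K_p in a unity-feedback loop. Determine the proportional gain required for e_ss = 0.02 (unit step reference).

For a type-0 loop with proportional control, e_ss = 1/(1 + K_p·G(0)).
G(0) = 0.2676. Require 1/(1 + K_p·0.2676) = 0.02, so 1 + 0.2676·K_p = 50.
K_p = (50 − 1)/0.2676 = 183.

K_p = 183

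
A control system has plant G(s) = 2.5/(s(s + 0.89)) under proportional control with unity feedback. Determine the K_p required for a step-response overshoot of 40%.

From %OS = 100·exp(−πζ/√(1−ζ²)) = 40%, ζ = −ln(0.4)/√(π²+ln²(0.4)) = 0.28.
Characteristic equation s² + 0.89s + 2.5K_p = 0 gives ζ = 0.89/(2√(2.5K_p)).
Setting ζ = 0.28: √(2.5K_p) = 0.89/(2·0.28) = 1.589, so K_p = 2.526/2.5 = 1.01.

K_p = 1.01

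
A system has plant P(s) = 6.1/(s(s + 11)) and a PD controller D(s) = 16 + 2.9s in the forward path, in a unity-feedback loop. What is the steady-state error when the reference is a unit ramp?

The loop has one pole at the origin (type 1). Velocity error constant K_v = lim_{s→0} s·D(s)P(s) = 16·6.1/11 = 8.873.
Steady-state error to a unit ramp: e_ss = 1/K_v = 0.113.

0.113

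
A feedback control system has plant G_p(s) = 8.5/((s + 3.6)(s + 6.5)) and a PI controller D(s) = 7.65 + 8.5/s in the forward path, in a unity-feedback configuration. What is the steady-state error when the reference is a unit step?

The open loop D(s)G_p(s) has a pole at the origin (type 1), so the static position error constant is infinite and e_ss = 1/(1+∞) = 0.

0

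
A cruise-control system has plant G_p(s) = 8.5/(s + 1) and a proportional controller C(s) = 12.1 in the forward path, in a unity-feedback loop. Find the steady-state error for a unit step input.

0.00963

The loop is type 0. Static position error constant K_pos = C(0)·G_p(0) = 12.1·8.5 = 102.8.
Steady-state error to a unit step: e_ss = 1/(1+K_pos) = 1/103.8 = 0.00963.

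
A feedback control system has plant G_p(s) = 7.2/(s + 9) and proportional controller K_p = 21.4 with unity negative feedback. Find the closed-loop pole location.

Closed-loop transfer function: T(s) = K_p·G_p(s)/(1 + K_p·G_p(s)) = 154.1/(s + 9 + 154.1) = 154.1/(s + 163.1).
The closed-loop pole is at s = −163.1.

s = -163.1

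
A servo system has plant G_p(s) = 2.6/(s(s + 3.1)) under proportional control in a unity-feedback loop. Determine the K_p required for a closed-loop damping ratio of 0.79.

K_p = 1.48

Closed-loop characteristic equation: s² + 3.1s + K_p·2.6 = 0.
So ω_n = √(2.6K_p) and 2ζω_n = 3.1, giving ζ = 3.1/(2√(2.6K_p)).
Setting ζ = 0.79: √(2.6K_p) = 3.1/(2·0.79) = 1.962, so K_p = 3.85/2.6 = 1.48.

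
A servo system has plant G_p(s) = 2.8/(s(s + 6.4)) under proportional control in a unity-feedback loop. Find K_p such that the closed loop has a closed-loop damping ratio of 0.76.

Closed-loop characteristic equation: s² + 6.4s + K_p·2.8 = 0.
So ω_n = √(2.8K_p) and 2ζω_n = 6.4, giving ζ = 6.4/(2√(2.8K_p)).
Setting ζ = 0.76: √(2.8K_p) = 6.4/(2·0.76) = 4.211, so K_p = 17.73/2.8 = 6.33.

K_p = 6.33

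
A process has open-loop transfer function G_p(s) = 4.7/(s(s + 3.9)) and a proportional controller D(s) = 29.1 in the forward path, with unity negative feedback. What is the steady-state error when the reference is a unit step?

0

The open loop D(s)G_p(s) has a pole at the origin (type 1), so the static position error constant is infinite and e_ss = 1/(1+∞) = 0.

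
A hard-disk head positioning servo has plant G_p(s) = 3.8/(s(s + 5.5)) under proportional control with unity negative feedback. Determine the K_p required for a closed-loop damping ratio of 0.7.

Closed-loop characteristic equation: s² + 5.5s + K_p·3.8 = 0.
So ω_n = √(3.8K_p) and 2ζω_n = 5.5, giving ζ = 5.5/(2√(3.8K_p)).
Setting ζ = 0.7: √(3.8K_p) = 5.5/(2·0.7) = 3.929, so K_p = 15.43/3.8 = 4.06.

K_p = 4.06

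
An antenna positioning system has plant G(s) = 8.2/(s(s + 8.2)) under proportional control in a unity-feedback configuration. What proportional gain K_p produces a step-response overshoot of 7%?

K_p = 4.91

From %OS = 100·exp(−πζ/√(1−ζ²)) = 7%, ζ = −ln(0.07)/√(π²+ln²(0.07)) = 0.6461.
Characteristic equation s² + 8.2s + 8.2K_p = 0 gives ζ = 8.2/(2√(8.2K_p)).
Setting ζ = 0.6461: √(8.2K_p) = 8.2/(2·0.6461) = 6.346, so K_p = 40.27/8.2 = 4.91.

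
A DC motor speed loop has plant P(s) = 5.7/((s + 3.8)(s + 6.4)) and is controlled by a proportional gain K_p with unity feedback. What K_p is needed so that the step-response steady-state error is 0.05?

K_p = 81.1

The loop is type 0, so e_ss(step) = 1/(1 + K_pos) with K_pos = K_p·P(0).
P(0) = 0.2344. Require 1/(1 + K_p·0.2344) = 0.05, so 1 + 0.2344·K_p = 20.
K_p = (20 − 1)/0.2344 = 81.1.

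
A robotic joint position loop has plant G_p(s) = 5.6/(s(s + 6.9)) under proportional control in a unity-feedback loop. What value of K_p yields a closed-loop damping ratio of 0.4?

Closed-loop characteristic equation: s² + 6.9s + K_p·5.6 = 0.
So ω_n = √(5.6K_p) and 2ζω_n = 6.9, giving ζ = 6.9/(2√(5.6K_p)).
Setting ζ = 0.4: √(5.6K_p) = 6.9/(2·0.4) = 8.625, so K_p = 74.39/5.6 = 13.3.

K_p = 13.3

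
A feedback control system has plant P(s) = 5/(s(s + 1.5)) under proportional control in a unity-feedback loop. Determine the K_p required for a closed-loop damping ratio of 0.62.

Closed-loop characteristic equation: s² + 1.5s + K_p·5 = 0.
So ω_n = √(5K_p) and 2ζω_n = 1.5, giving ζ = 1.5/(2√(5K_p)).
Setting ζ = 0.62: √(5K_p) = 1.5/(2·0.62) = 1.21, so K_p = 1.463/5 = 0.293.

K_p = 0.293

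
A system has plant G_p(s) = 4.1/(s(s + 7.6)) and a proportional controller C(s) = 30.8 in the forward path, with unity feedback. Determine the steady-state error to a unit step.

The open loop C(s)G_p(s) has a pole at the origin (type 1), so the static position error constant is infinite and e_ss = 1/(1+∞) = 0.

0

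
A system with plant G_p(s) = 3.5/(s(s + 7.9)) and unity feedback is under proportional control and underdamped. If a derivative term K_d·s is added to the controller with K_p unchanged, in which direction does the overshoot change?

decrease

The derivative term adds K·K_d to the s-coefficient of the characteristic equation, raising 2ζω_n while ω_n is unchanged; ζ increases, so overshoot decreases.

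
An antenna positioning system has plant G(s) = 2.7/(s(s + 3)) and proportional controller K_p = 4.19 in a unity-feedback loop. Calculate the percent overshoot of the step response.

The closed-loop denominator s² + 3s + 11.31 gives ω_n = √11.31 = 3.363 and ζ = 3/(2ω_n) = 0.446.
%OS = 100·exp(−πζ/√(1−ζ²)) = 100·exp(−π·0.446/√0.8011) = 20.9%.

20.9%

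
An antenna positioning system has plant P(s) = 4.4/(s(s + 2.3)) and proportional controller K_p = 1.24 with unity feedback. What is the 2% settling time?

T_s ≈ 3.48 s

Closed-loop characteristic equation: s² + 2.3s + 5.456 = 0, so ω_n = 2.336 rad/s and ζ = 2.3/(2·2.336) = 0.4923.
2% settling time T_s ≈ 4/(ζω_n) = 4/1.15 = 3.48 s.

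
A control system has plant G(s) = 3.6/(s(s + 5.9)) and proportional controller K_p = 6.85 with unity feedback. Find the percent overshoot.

9.83%

The closed-loop denominator s² + 5.9s + 24.66 gives ω_n = √24.66 = 4.966 and ζ = 5.9/(2ω_n) = 0.5941.
%OS = 100·exp(−πζ/√(1−ζ²)) = 100·exp(−π·0.5941/√0.6471) = 9.83%.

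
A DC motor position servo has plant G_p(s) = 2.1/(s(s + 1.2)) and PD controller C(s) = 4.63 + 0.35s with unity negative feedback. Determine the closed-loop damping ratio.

ζ = 0.31

Forward path: (4.63 + 0.35s)·2.1/(s(s+1.2)). The closed-loop characteristic equation is s² + (1.2 + 2.1·0.35)s + 2.1·4.63 = 0.
That is s² + 1.935s + 9.723 = 0, so ω_n = 3.118 rad/s and ζ = 1.935/(2·3.118) = 0.3103.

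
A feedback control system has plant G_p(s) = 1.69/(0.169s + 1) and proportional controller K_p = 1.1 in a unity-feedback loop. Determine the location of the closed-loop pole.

s = -16.92

Closed loop: T(s) = K_p·G_p/(1+K_p·G_p) = 1.859/(0.169s + 1 + 1.859), with pole at s = −(1 + 1.859)/0.169 = −16.92.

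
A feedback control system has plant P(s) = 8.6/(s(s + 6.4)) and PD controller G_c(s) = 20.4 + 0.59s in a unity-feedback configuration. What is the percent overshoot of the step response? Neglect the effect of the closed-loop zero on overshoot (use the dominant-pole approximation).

Forward path: (20.4 + 0.59s)·8.6/(s(s+6.4)). The closed-loop characteristic equation is s² + (6.4 + 8.6·0.59)s + 8.6·20.4 = 0.
That is s² + 11.47s + 175.4 = 0, so ω_n = 13.25 rad/s and ζ = 11.47/(2·13.25) = 0.4331.
%OS = 100·exp(−πζ/√(1−ζ²)) = 22.1%.

22.1%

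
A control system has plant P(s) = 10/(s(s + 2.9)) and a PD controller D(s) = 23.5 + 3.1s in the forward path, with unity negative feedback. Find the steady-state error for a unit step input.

The open loop D(s)P(s) has a pole at the origin (type 1), so the static position error constant is infinite and e_ss = 1/(1+∞) = 0.

0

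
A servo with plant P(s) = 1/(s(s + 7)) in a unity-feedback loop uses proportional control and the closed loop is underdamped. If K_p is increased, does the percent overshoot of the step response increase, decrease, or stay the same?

Characteristic equation s² + 7s + K_p·1 = 0: raising K_p raises ω_n while 2ζω_n = 7 is fixed, so ζ falls and overshoot grows.

increase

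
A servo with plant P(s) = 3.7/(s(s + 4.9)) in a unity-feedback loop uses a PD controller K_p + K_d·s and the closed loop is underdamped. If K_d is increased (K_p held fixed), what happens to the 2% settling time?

Characteristic equation s² + (4.9 + 3.7K_d)s + 3.7K_p = 0: raising K_d increases ζω_n = (4.9+3.7K_d)/2 while the loop stays underdamped, so T_s ≈ 4/(ζω_n) decreases.

decrease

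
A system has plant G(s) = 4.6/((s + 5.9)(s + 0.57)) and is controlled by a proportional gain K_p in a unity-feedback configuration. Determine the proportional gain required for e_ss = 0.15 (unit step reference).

K_p = 4.14

For a type-0 loop with proportional control, e_ss = 1/(1 + K_p·G(0)).
G(0) = 1.368. Require 1/(1 + K_p·1.368) = 0.15, so 1 + 1.368·K_p = 6.667.
K_p = (6.667 − 1)/1.368 = 4.14.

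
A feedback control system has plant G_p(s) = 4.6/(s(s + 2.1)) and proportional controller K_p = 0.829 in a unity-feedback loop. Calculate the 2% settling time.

T_s ≈ 3.81 s

The closed-loop denominator s² + 2.1s + 3.813 gives ω_n = √3.813 = 1.953 and ζ = 2.1/(2ω_n) = 0.5377.
2% settling time T_s ≈ 4/(ζω_n) = 4/1.05 = 3.81 s.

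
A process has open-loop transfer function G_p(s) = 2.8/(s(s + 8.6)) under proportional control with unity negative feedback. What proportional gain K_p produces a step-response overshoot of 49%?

From %OS = 100·exp(−πζ/√(1−ζ²)) = 49%, ζ = −ln(0.49)/√(π²+ln²(0.49)) = 0.2214.
Characteristic equation s² + 8.6s + 2.8K_p = 0 gives ζ = 8.6/(2√(2.8K_p)).
Setting ζ = 0.2214: √(2.8K_p) = 8.6/(2·0.2214) = 19.42, so K_p = 377.1/2.8 = 135.

K_p = 135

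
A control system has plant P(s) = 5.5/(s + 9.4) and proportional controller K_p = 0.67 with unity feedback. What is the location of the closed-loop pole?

s = -13.09

Closed-loop transfer function: T(s) = K_p·P(s)/(1 + K_p·P(s)) = 3.685/(s + 9.4 + 3.685) = 3.685/(s + 13.09).
The closed-loop pole is at s = −13.09.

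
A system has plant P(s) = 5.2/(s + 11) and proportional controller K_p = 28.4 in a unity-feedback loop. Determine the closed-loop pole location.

Closed-loop transfer function: T(s) = K_p·P(s)/(1 + K_p·P(s)) = 147.7/(s + 11 + 147.7) = 147.7/(s + 158.7).
The closed-loop pole is at s = −158.7.

s = -158.7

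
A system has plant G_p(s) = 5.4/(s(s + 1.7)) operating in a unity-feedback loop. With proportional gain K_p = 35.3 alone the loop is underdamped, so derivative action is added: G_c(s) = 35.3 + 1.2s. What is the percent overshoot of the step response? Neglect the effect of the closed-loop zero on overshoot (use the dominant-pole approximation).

Forward path: (35.3 + 1.2s)·5.4/(s(s+1.7)). The closed-loop characteristic equation is s² + (1.7 + 5.4·1.2)s + 5.4·35.3 = 0.
That is s² + 8.18s + 190.6 = 0, so ω_n = 13.81 rad/s and ζ = 8.18/(2·13.81) = 0.2962.
%OS = 100·exp(−πζ/√(1−ζ²)) = 37.7%.

37.7%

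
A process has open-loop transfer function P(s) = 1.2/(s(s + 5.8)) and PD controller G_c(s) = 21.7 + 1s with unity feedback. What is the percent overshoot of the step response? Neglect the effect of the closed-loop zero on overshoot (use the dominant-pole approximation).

5.18%

Forward path: (21.7 + 1s)·1.2/(s(s+5.8)). The closed-loop characteristic equation is s² + (5.8 + 1.2·1)s + 1.2·21.7 = 0.
That is s² + 7s + 26.04 = 0, so ω_n = 5.103 rad/s and ζ = 7/(2·5.103) = 0.6859.
%OS = 100·exp(−πζ/√(1−ζ²)) = 5.18%.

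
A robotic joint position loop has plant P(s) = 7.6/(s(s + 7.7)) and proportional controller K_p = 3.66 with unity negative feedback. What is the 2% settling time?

T_s ≈ 1.04 s

Closed-loop characteristic equation: s² + 7.7s + 27.82 = 0, so ω_n = 5.274 rad/s and ζ = 7.7/(2·5.274) = 0.73.
2% settling time T_s ≈ 4/(ζω_n) = 4/3.85 = 1.04 s.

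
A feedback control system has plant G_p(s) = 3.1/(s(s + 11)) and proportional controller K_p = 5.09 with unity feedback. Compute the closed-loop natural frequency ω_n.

The closed-loop denominator is s(s+11) + 5.09·3.1 = s² + 11s + 15.78.
Matching s² + 2ζω_n s + ω_n²: ω_n = √15.78 = 3.972 rad/s and 2ζω_n = 11, so ζ = 11/(2·3.972) = 1.38.

ω_n = 3.97 rad/s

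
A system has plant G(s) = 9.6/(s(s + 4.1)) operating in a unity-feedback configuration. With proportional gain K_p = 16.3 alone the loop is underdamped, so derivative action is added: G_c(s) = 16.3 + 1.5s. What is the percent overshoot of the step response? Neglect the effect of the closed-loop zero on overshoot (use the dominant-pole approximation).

3.17%

Forward path: (16.3 + 1.5s)·9.6/(s(s+4.1)). The closed-loop characteristic equation is s² + (4.1 + 9.6·1.5)s + 9.6·16.3 = 0.
That is s² + 18.5s + 156.5 = 0, so ω_n = 12.51 rad/s and ζ = 18.5/(2·12.51) = 0.7395.
%OS = 100·exp(−πζ/√(1−ζ²)) = 3.17%.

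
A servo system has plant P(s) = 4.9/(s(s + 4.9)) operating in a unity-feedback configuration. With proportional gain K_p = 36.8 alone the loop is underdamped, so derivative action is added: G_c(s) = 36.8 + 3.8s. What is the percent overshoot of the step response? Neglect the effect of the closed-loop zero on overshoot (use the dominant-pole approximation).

Forward path: (36.8 + 3.8s)·4.9/(s(s+4.9)). The closed-loop characteristic equation is s² + (4.9 + 4.9·3.8)s + 4.9·36.8 = 0.
That is s² + 23.52s + 180.3 = 0, so ω_n = 13.43 rad/s and ζ = 23.52/(2·13.43) = 0.8758.
%OS = 100·exp(−πζ/√(1−ζ²)) = 0.335%.

0.335%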